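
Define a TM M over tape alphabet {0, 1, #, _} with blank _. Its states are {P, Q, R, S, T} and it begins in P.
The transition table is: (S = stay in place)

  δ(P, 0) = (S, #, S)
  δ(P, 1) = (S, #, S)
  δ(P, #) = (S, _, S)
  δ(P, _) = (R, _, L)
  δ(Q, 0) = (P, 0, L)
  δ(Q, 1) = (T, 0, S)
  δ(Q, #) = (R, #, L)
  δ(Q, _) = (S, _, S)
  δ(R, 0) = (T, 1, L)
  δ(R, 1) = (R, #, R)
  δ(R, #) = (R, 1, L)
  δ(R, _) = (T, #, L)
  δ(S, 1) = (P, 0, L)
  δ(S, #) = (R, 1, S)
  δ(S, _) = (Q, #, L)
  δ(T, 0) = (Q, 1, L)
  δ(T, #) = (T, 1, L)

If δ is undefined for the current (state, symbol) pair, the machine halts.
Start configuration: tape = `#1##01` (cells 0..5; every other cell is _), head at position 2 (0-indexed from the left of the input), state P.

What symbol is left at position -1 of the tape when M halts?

#

state=P head=2 tape=__#1[#]#01   (P,#)→(S,_,S)
state=S head=2 tape=__#1[_]#01   (S,_)→(Q,#,L)
state=Q head=1 tape=__#[1]##01   (Q,1)→(T,0,S)
state=T head=1 tape=__#[0]##01   (T,0)→(Q,1,L)
state=Q head=0 tape=__[#]1##01   (Q,#)→(R,#,L)
state=R head=-1 tape=_[_]#1##01   (R,_)→(T,#,L)
state=T head=-2 tape=[_]##1##01
Cell -1 holds # when M halts.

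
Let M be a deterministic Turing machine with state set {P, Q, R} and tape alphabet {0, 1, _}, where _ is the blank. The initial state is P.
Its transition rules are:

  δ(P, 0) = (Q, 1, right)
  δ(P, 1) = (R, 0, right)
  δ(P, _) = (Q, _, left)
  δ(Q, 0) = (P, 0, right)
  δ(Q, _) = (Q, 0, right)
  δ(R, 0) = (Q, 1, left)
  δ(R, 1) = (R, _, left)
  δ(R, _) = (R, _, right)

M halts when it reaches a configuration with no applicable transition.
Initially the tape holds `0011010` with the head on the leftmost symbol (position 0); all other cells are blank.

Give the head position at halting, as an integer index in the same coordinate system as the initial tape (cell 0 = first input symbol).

P | [0]011010   read 0 → write 1, move right, go to Q
Q | 1[0]11010   read 0 → write 0, move right, go to P
P | 10[1]1010   read 1 → write 0, move right, go to R
R | 100[1]010   read 1 → write _, move left, go to R
R | 10[0]_010   read 0 → write 1, move left, go to Q
Q | 1[0]1_010   read 0 → write 0, move right, go to P
P | 10[1]_010   read 1 → write 0, move right, go to R
R | 100[_]010   read _ → write _, move right, go to R
R | 100_[0]10   read 0 → write 1, move left, go to Q
Q | 100[_]110   read _ → write 0, move right, go to Q
Q | 1000[1]10
At halt the head is at cell 4.

4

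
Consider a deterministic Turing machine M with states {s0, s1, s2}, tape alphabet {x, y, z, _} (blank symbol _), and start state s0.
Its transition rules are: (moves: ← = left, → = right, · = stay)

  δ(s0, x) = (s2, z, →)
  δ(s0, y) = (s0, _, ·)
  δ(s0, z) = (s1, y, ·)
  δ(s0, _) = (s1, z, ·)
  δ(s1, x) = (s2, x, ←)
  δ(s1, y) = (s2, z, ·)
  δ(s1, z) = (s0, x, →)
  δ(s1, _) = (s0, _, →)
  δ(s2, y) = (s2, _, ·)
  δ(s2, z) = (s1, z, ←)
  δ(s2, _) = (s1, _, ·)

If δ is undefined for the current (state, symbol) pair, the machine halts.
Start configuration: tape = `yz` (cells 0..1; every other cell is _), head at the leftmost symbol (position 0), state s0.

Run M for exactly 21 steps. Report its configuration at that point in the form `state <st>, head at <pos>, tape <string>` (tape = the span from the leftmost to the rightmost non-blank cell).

state s0, head at 1, tape xz

state=s0 head=0 tape=_[y]z   (s0,y)→(s0,_,·)
state=s0 head=0 tape=_[_]z   (s0,_)→(s1,z,·)
state=s1 head=0 tape=_[z]z   (s1,z)→(s0,x,→)
state=s0 head=1 tape=_x[z]   (s0,z)→(s1,y,·)
state=s1 head=1 tape=_x[y]   (s1,y)→(s2,z,·)
state=s2 head=1 tape=_x[z]   (s2,z)→(s1,z,←)
state=s1 head=0 tape=_[x]z   (s1,x)→(s2,x,←)
state=s2 head=-1 tape=[_]xz   (s2,_)→(s1,_,·)
state=s1 head=-1 tape=[_]xz   (s1,_)→(s0,_,→)
state=s0 head=0 tape=_[x]z   (s0,x)→(s2,z,→)
state=s2 head=1 tape=_z[z]   (s2,z)→(s1,z,←)
state=s1 head=0 tape=_[z]z   (s1,z)→(s0,x,→)
state=s0 head=1 tape=_x[z]   (s0,z)→(s1,y,·)
state=s1 head=1 tape=_x[y]   (s1,y)→(s2,z,·)
state=s2 head=1 tape=_x[z]   (s2,z)→(s1,z,←)
state=s1 head=0 tape=_[x]z   (s1,x)→(s2,x,←)
state=s2 head=-1 tape=[_]xz   (s2,_)→(s1,_,·)
state=s1 head=-1 tape=[_]xz   (s1,_)→(s0,_,→)
state=s0 head=0 tape=_[x]z   (s0,x)→(s2,z,→)
state=s2 head=1 tape=_z[z]   (s2,z)→(s1,z,←)
state=s1 head=0 tape=_[z]z   (s1,z)→(s0,x,→)
state=s0 head=1 tape=_x[z]
After 21 steps: state s0, head at 1, tape xz.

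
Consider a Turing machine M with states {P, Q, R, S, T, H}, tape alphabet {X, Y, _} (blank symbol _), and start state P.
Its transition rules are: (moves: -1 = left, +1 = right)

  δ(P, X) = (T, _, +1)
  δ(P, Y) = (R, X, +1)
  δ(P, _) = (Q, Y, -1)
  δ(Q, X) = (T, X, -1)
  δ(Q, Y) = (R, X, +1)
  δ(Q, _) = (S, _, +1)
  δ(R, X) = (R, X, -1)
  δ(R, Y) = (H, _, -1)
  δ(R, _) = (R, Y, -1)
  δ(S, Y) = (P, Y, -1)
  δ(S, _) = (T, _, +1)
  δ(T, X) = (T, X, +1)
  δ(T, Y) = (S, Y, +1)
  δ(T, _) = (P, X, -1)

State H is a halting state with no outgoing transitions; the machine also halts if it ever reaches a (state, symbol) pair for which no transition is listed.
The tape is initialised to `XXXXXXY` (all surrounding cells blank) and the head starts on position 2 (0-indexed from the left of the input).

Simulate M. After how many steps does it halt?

10

P | XX[X]XXXY__   read X → write _, move +1, go to T
T | XX_[X]XXY__   read X → write X, move +1, go to T
T | XX_X[X]XY__   read X → write X, move +1, go to T
T | XX_XX[X]Y__   read X → write X, move +1, go to T
T | XX_XXX[Y]__   read Y → write Y, move +1, go to S
S | XX_XXXY[_]_   read _ → write _, move +1, go to T
T | XX_XXXY_[_]   read _ → write X, move -1, go to P
P | XX_XXXY[_]X   read _ → write Y, move -1, go to Q
Q | XX_XXX[Y]YX   read Y → write X, move +1, go to R
R | XX_XXXX[Y]X   read Y → write _, move -1, go to H
H | XX_XXX[X]_X
M halts after 10 transitions.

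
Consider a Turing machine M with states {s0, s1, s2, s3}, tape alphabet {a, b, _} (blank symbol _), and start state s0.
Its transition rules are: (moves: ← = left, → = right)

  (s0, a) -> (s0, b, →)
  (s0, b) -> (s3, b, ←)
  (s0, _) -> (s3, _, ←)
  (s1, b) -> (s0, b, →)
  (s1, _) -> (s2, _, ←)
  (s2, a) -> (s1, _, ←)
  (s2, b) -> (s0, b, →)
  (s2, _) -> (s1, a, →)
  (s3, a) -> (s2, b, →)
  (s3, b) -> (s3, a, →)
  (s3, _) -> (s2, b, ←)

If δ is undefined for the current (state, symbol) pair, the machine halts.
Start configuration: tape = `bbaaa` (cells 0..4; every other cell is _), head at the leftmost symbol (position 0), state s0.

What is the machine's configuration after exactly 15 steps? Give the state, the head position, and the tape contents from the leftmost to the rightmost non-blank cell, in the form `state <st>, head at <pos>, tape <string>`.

state s1, head at 1, tape aaaa_ba

state=s0 head=0 tape=__[b]baaa   (s0,b)→(s3,b,←)
state=s3 head=-1 tape=_[_]bbaaa   (s3,_)→(s2,b,←)
state=s2 head=-2 tape=[_]bbbaaa   (s2,_)→(s1,a,→)
state=s1 head=-1 tape=a[b]bbaaa   (s1,b)→(s0,b,→)
state=s0 head=0 tape=ab[b]baaa   (s0,b)→(s3,b,←)
state=s3 head=-1 tape=a[b]bbaaa   (s3,b)→(s3,a,→)
state=s3 head=0 tape=aa[b]baaa   (s3,b)→(s3,a,→)
state=s3 head=1 tape=aaa[b]aaa   (s3,b)→(s3,a,→)
state=s3 head=2 tape=aaaa[a]aa   (s3,a)→(s2,b,→)
state=s2 head=3 tape=aaaab[a]a   (s2,a)→(s1,_,←)
state=s1 head=2 tape=aaaa[b]_a   (s1,b)→(s0,b,→)
state=s0 head=3 tape=aaaab[_]a   (s0,_)→(s3,_,←)
state=s3 head=2 tape=aaaa[b]_a   (s3,b)→(s3,a,→)
state=s3 head=3 tape=aaaaa[_]a   (s3,_)→(s2,b,←)
state=s2 head=2 tape=aaaa[a]ba   (s2,a)→(s1,_,←)
state=s1 head=1 tape=aaa[a]_ba
After 15 steps: state s1, head at 1, tape aaaa_ba.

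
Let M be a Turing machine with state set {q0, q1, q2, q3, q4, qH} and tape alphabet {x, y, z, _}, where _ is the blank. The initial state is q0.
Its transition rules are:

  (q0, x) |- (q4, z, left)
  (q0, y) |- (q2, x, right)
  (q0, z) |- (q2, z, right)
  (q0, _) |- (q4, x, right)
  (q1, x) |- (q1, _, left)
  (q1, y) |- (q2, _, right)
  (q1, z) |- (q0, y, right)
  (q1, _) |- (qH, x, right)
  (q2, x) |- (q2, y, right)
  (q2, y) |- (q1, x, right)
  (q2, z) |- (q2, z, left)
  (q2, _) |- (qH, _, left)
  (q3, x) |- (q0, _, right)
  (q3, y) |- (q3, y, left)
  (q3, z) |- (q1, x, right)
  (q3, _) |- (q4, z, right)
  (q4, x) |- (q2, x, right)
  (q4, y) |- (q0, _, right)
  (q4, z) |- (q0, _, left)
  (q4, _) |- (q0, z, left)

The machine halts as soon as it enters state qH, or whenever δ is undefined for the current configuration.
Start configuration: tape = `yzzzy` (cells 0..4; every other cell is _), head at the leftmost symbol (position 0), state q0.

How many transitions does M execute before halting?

14

q0 | [y]zzzy__   read y → write x, move right, go to q2
q2 | x[z]zzy__   read z → write z, move left, go to q2
q2 | [x]zzzy__   read x → write y, move right, go to q2
q2 | y[z]zzy__   read z → write z, move left, go to q2
q2 | [y]zzzy__   read y → write x, move right, go to q1
q1 | x[z]zzy__   read z → write y, move right, go to q0
q0 | xy[z]zy__   read z → write z, move right, go to q2
q2 | xyz[z]y__   read z → write z, move left, go to q2
q2 | xy[z]zy__   read z → write z, move left, go to q2
q2 | x[y]zzy__   read y → write x, move right, go to q1
q1 | xx[z]zy__   read z → write y, move right, go to q0
q0 | xxy[z]y__   read z → write z, move right, go to q2
q2 | xxyz[y]__   read y → write x, move right, go to q1
q1 | xxyzx[_]_   read _ → write x, move right, go to qH
qH | xxyzxx[_]
M halts after 14 transitions.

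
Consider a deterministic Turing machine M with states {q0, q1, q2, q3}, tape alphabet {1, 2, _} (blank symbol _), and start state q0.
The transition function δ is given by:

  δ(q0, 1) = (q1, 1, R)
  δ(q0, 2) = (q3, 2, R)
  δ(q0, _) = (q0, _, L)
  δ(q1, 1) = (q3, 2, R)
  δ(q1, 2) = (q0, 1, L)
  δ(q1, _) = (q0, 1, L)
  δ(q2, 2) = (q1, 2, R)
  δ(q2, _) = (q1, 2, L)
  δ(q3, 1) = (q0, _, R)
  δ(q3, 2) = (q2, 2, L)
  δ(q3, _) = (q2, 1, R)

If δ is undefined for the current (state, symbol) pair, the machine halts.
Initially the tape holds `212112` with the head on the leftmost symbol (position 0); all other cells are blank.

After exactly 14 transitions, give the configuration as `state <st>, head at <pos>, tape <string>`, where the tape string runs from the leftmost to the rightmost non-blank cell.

q0 | [2]12112__   read 2 → write 2, move R, go to q3
q3 | 2[1]2112__   read 1 → write _, move R, go to q0
q0 | 2_[2]112__   read 2 → write 2, move R, go to q3
q3 | 2_2[1]12__   read 1 → write _, move R, go to q0
q0 | 2_2_[1]2__   read 1 → write 1, move R, go to q1
q1 | 2_2_1[2]__   read 2 → write 1, move L, go to q0
q0 | 2_2_[1]1__   read 1 → write 1, move R, go to q1
q1 | 2_2_1[1]__   read 1 → write 2, move R, go to q3
q3 | 2_2_12[_]_   read _ → write 1, move R, go to q2
q2 | 2_2_121[_]   read _ → write 2, move L, go to q1
q1 | 2_2_12[1]2   read 1 → write 2, move R, go to q3
q3 | 2_2_122[2]   read 2 → write 2, move L, go to q2
q2 | 2_2_12[2]2   read 2 → write 2, move R, go to q1
q1 | 2_2_122[2]   read 2 → write 1, move L, go to q0
q0 | 2_2_12[2]1
After 14 steps: state q0, head at 6, tape 2_2_1221.

state q0, head at 6, tape 2_2_1221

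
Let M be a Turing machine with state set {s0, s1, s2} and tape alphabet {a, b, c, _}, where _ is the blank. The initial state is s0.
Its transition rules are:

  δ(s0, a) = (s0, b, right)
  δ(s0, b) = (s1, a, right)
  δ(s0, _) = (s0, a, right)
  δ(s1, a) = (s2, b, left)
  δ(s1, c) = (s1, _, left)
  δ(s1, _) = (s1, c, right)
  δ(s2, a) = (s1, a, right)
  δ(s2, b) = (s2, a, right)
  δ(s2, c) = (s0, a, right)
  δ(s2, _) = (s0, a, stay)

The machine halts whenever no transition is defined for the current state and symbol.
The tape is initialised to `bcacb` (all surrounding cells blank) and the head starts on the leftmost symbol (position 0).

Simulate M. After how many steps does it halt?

13

state=s0 head=0 tape=_[b]cacb   (s0,b)→(s1,a,right)
state=s1 head=1 tape=_a[c]acb   (s1,c)→(s1,_,left)
state=s1 head=0 tape=_[a]_acb   (s1,a)→(s2,b,left)
state=s2 head=-1 tape=[_]b_acb   (s2,_)→(s0,a,stay)
state=s0 head=-1 tape=[a]b_acb   (s0,a)→(s0,b,right)
state=s0 head=0 tape=b[b]_acb   (s0,b)→(s1,a,right)
state=s1 head=1 tape=ba[_]acb   (s1,_)→(s1,c,right)
state=s1 head=2 tape=bac[a]cb   (s1,a)→(s2,b,left)
state=s2 head=1 tape=ba[c]bcb   (s2,c)→(s0,a,right)
state=s0 head=2 tape=baa[b]cb   (s0,b)→(s1,a,right)
state=s1 head=3 tape=baaa[c]b   (s1,c)→(s1,_,left)
state=s1 head=2 tape=baa[a]_b   (s1,a)→(s2,b,left)
state=s2 head=1 tape=ba[a]b_b   (s2,a)→(s1,a,right)
state=s1 head=2 tape=baa[b]_b
M halts after 13 transitions.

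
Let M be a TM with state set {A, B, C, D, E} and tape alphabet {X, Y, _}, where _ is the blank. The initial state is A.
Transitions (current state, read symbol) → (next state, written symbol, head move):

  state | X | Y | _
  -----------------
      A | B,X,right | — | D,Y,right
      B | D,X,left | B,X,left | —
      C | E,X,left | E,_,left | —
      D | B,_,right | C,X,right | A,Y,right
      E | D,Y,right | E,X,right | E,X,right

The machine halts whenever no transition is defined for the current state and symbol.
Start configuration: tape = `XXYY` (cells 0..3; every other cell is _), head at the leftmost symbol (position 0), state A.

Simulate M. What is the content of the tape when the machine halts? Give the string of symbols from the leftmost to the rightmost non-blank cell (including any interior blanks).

state=A head=0 tape=[X]XYY_   (A,X)→(B,X,right)
state=B head=1 tape=X[X]YY_   (B,X)→(D,X,left)
state=D head=0 tape=[X]XYY_   (D,X)→(B,_,right)
state=B head=1 tape=_[X]YY_   (B,X)→(D,X,left)
state=D head=0 tape=[_]XYY_   (D,_)→(A,Y,right)
state=A head=1 tape=Y[X]YY_   (A,X)→(B,X,right)
state=B head=2 tape=YX[Y]Y_   (B,Y)→(B,X,left)
state=B head=1 tape=Y[X]XY_   (B,X)→(D,X,left)
state=D head=0 tape=[Y]XXY_   (D,Y)→(C,X,right)
state=C head=1 tape=X[X]XY_   (C,X)→(E,X,left)
state=E head=0 tape=[X]XXY_   (E,X)→(D,Y,right)
state=D head=1 tape=Y[X]XY_   (D,X)→(B,_,right)
state=B head=2 tape=Y_[X]Y_   (B,X)→(D,X,left)
state=D head=1 tape=Y[_]XY_   (D,_)→(A,Y,right)
state=A head=2 tape=YY[X]Y_   (A,X)→(B,X,right)
state=B head=3 tape=YYX[Y]_   (B,Y)→(B,X,left)
state=B head=2 tape=YY[X]X_   (B,X)→(D,X,left)
state=D head=1 tape=Y[Y]XX_   (D,Y)→(C,X,right)
state=C head=2 tape=YX[X]X_   (C,X)→(E,X,left)
state=E head=1 tape=Y[X]XX_   (E,X)→(D,Y,right)
state=D head=2 tape=YY[X]X_   (D,X)→(B,_,right)
state=B head=3 tape=YY_[X]_   (B,X)→(D,X,left)
state=D head=2 tape=YY[_]X_   (D,_)→(A,Y,right)
state=A head=3 tape=YYY[X]_   (A,X)→(B,X,right)
state=B head=4 tape=YYYX[_]
The non-blank tape span at halt is YYYX.

YYYX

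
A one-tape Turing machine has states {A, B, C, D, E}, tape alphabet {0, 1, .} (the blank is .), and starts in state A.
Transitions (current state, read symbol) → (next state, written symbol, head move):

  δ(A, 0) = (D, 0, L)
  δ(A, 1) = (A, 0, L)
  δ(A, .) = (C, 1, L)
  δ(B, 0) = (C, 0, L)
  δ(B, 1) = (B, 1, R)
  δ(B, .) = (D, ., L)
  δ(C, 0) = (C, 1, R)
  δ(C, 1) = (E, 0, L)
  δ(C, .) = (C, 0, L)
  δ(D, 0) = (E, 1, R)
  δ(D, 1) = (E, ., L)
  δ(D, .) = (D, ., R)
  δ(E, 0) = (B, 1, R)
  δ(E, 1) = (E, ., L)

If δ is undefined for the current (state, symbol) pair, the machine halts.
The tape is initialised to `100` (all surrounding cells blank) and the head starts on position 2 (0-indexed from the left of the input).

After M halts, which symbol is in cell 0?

.

state=A head=2 tape=.10[0].   (A,0)→(D,0,L)
state=D head=1 tape=.1[0]0.   (D,0)→(E,1,R)
state=E head=2 tape=.11[0].   (E,0)→(B,1,R)
state=B head=3 tape=.111[.]   (B,.)→(D,.,L)
state=D head=2 tape=.11[1].   (D,1)→(E,.,L)
state=E head=1 tape=.1[1]..   (E,1)→(E,.,L)
state=E head=0 tape=.[1]...   (E,1)→(E,.,L)
state=E head=-1 tape=[.]....
Cell 0 holds . when M halts.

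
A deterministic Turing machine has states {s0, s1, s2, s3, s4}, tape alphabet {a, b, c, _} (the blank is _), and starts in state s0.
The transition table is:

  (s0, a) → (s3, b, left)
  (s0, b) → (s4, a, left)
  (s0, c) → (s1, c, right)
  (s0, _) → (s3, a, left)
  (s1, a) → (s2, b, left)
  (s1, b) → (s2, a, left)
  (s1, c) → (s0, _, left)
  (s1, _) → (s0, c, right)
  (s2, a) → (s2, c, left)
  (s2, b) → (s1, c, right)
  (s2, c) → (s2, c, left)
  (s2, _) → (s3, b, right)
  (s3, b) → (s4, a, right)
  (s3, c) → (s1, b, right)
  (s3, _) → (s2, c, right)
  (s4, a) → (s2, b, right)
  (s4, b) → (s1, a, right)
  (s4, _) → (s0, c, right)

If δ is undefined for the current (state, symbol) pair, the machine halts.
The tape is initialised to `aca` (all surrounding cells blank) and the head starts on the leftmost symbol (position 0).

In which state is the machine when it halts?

state=s0 head=0 tape=___[a]ca   (s0,a)→(s3,b,left)
state=s3 head=-1 tape=__[_]bca   (s3,_)→(s2,c,right)
state=s2 head=0 tape=__c[b]ca   (s2,b)→(s1,c,right)
state=s1 head=1 tape=__cc[c]a   (s1,c)→(s0,_,left)
state=s0 head=0 tape=__c[c]_a   (s0,c)→(s1,c,right)
state=s1 head=1 tape=__cc[_]a   (s1,_)→(s0,c,right)
state=s0 head=2 tape=__ccc[a]   (s0,a)→(s3,b,left)
state=s3 head=1 tape=__cc[c]b   (s3,c)→(s1,b,right)
state=s1 head=2 tape=__ccb[b]   (s1,b)→(s2,a,left)
state=s2 head=1 tape=__cc[b]a   (s2,b)→(s1,c,right)
state=s1 head=2 tape=__ccc[a]   (s1,a)→(s2,b,left)
state=s2 head=1 tape=__cc[c]b   (s2,c)→(s2,c,left)
state=s2 head=0 tape=__c[c]cb   (s2,c)→(s2,c,left)
state=s2 head=-1 tape=__[c]ccb   (s2,c)→(s2,c,left)
state=s2 head=-2 tape=_[_]cccb   (s2,_)→(s3,b,right)
state=s3 head=-1 tape=_b[c]ccb   (s3,c)→(s1,b,right)
state=s1 head=0 tape=_bb[c]cb   (s1,c)→(s0,_,left)
state=s0 head=-1 tape=_b[b]_cb   (s0,b)→(s4,a,left)
state=s4 head=-2 tape=_[b]a_cb   (s4,b)→(s1,a,right)
state=s1 head=-1 tape=_a[a]_cb   (s1,a)→(s2,b,left)
state=s2 head=-2 tape=_[a]b_cb   (s2,a)→(s2,c,left)
state=s2 head=-3 tape=[_]cb_cb   (s2,_)→(s3,b,right)
state=s3 head=-2 tape=b[c]b_cb   (s3,c)→(s1,b,right)
state=s1 head=-1 tape=bb[b]_cb   (s1,b)→(s2,a,left)
state=s2 head=-2 tape=b[b]a_cb   (s2,b)→(s1,c,right)
state=s1 head=-1 tape=bc[a]_cb   (s1,a)→(s2,b,left)
state=s2 head=-2 tape=b[c]b_cb   (s2,c)→(s2,c,left)
state=s2 head=-3 tape=[b]cb_cb   (s2,b)→(s1,c,right)
state=s1 head=-2 tape=c[c]b_cb   (s1,c)→(s0,_,left)
state=s0 head=-3 tape=[c]_b_cb   (s0,c)→(s1,c,right)
state=s1 head=-2 tape=c[_]b_cb   (s1,_)→(s0,c,right)
state=s0 head=-1 tape=cc[b]_cb   (s0,b)→(s4,a,left)
state=s4 head=-2 tape=c[c]a_cb
No transition is defined for (s4, c); M halts in state s4.

s4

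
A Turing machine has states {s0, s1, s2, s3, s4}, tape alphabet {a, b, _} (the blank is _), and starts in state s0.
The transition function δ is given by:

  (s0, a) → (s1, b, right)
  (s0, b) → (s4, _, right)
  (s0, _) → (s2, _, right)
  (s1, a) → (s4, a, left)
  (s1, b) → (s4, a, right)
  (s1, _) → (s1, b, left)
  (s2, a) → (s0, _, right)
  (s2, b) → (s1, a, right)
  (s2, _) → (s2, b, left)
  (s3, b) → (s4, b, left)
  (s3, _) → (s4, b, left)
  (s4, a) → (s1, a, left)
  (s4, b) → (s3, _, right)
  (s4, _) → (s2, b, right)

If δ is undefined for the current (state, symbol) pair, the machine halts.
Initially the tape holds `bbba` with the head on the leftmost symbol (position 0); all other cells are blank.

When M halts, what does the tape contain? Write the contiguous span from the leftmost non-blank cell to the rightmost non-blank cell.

b__a

state=s0 head=0 tape=[b]bba   (s0,b)→(s4,_,right)
state=s4 head=1 tape=_[b]ba   (s4,b)→(s3,_,right)
state=s3 head=2 tape=__[b]a   (s3,b)→(s4,b,left)
state=s4 head=1 tape=_[_]ba   (s4,_)→(s2,b,right)
state=s2 head=2 tape=_b[b]a   (s2,b)→(s1,a,right)
state=s1 head=3 tape=_ba[a]   (s1,a)→(s4,a,left)
state=s4 head=2 tape=_b[a]a   (s4,a)→(s1,a,left)
state=s1 head=1 tape=_[b]aa   (s1,b)→(s4,a,right)
state=s4 head=2 tape=_a[a]a   (s4,a)→(s1,a,left)
state=s1 head=1 tape=_[a]aa   (s1,a)→(s4,a,left)
state=s4 head=0 tape=[_]aaa   (s4,_)→(s2,b,right)
state=s2 head=1 tape=b[a]aa   (s2,a)→(s0,_,right)
state=s0 head=2 tape=b_[a]a   (s0,a)→(s1,b,right)
state=s1 head=3 tape=b_b[a]   (s1,a)→(s4,a,left)
state=s4 head=2 tape=b_[b]a   (s4,b)→(s3,_,right)
state=s3 head=3 tape=b__[a]
The non-blank tape span at halt is b__a.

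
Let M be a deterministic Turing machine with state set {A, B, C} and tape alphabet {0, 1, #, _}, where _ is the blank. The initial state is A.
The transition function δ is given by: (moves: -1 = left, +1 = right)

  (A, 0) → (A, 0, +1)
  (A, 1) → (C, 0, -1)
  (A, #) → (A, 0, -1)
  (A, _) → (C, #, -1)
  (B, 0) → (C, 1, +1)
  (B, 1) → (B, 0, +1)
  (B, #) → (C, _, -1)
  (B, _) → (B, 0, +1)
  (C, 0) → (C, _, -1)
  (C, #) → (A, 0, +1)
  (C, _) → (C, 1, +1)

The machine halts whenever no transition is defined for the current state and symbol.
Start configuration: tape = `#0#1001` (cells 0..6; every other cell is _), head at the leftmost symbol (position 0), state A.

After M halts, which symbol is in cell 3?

0

A | __[#]0#1001   read # → write 0, move -1, go to A
A | _[_]00#1001   read _ → write #, move -1, go to C
C | [_]#00#1001   read _ → write 1, move +1, go to C
C | 1[#]00#1001   read # → write 0, move +1, go to A
A | 10[0]0#1001   read 0 → write 0, move +1, go to A
A | 100[0]#1001   read 0 → write 0, move +1, go to A
A | 1000[#]1001   read # → write 0, move -1, go to A
A | 100[0]01001   read 0 → write 0, move +1, go to A
A | 1000[0]1001   read 0 → write 0, move +1, go to A
A | 10000[1]001   read 1 → write 0, move -1, go to C
C | 1000[0]0001   read 0 → write _, move -1, go to C
C | 100[0]_0001   read 0 → write _, move -1, go to C
C | 10[0]__0001   read 0 → write _, move -1, go to C
C | 1[0]___0001   read 0 → write _, move -1, go to C
C | [1]____0001
Cell 3 holds 0 when M halts.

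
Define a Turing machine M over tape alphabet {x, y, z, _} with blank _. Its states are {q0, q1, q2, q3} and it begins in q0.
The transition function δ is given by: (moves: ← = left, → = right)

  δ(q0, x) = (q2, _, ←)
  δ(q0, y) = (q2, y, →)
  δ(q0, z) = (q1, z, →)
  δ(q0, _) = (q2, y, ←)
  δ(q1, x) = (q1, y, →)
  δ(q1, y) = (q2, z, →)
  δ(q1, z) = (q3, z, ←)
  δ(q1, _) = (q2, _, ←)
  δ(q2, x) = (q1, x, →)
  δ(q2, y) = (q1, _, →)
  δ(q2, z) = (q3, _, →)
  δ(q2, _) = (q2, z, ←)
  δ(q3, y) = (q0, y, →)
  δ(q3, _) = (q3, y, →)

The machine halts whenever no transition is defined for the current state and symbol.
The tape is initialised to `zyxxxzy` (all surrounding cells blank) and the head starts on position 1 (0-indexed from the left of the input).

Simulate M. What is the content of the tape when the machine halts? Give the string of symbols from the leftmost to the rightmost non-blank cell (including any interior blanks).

state=q0 head=1 tape=z[y]xxxzy_   (q0,y)→(q2,y,→)
state=q2 head=2 tape=zy[x]xxzy_   (q2,x)→(q1,x,→)
state=q1 head=3 tape=zyx[x]xzy_   (q1,x)→(q1,y,→)
state=q1 head=4 tape=zyxy[x]zy_   (q1,x)→(q1,y,→)
state=q1 head=5 tape=zyxyy[z]y_   (q1,z)→(q3,z,←)
state=q3 head=4 tape=zyxy[y]zy_   (q3,y)→(q0,y,→)
state=q0 head=5 tape=zyxyy[z]y_   (q0,z)→(q1,z,→)
state=q1 head=6 tape=zyxyyz[y]_   (q1,y)→(q2,z,→)
state=q2 head=7 tape=zyxyyzz[_]   (q2,_)→(q2,z,←)
state=q2 head=6 tape=zyxyyz[z]z   (q2,z)→(q3,_,→)
state=q3 head=7 tape=zyxyyz_[z]
The non-blank tape span at halt is zyxyyz_z.

zyxyyz_z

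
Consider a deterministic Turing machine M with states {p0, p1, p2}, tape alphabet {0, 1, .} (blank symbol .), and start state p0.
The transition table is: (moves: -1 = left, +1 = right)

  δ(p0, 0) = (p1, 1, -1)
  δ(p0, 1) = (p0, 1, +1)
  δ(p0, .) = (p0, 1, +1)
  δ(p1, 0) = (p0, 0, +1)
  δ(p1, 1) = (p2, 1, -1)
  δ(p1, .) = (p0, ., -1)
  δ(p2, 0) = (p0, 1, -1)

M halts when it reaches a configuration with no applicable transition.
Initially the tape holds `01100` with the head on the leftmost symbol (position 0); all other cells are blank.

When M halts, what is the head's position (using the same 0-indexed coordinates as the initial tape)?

state=p0 head=0 tape=..[0]1100   (p0,0)→(p1,1,-1)
state=p1 head=-1 tape=.[.]11100   (p1,.)→(p0,.,-1)
state=p0 head=-2 tape=[.].11100   (p0,.)→(p0,1,+1)
state=p0 head=-1 tape=1[.]11100   (p0,.)→(p0,1,+1)
state=p0 head=0 tape=11[1]1100   (p0,1)→(p0,1,+1)
state=p0 head=1 tape=111[1]100   (p0,1)→(p0,1,+1)
state=p0 head=2 tape=1111[1]00   (p0,1)→(p0,1,+1)
state=p0 head=3 tape=11111[0]0   (p0,0)→(p1,1,-1)
state=p1 head=2 tape=1111[1]10   (p1,1)→(p2,1,-1)
state=p2 head=1 tape=111[1]110
At halt the head is at cell 1.

1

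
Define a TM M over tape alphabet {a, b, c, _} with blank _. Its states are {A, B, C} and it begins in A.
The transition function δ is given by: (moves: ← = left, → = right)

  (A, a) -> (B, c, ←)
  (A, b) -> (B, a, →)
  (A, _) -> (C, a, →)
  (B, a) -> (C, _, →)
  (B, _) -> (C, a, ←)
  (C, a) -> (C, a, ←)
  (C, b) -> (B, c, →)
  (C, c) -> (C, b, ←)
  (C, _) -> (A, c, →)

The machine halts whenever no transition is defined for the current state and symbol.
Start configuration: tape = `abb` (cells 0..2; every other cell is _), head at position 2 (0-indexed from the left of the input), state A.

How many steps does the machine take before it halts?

A | ab[b]_   read b → write a, move →, go to B
B | aba[_]   read _ → write a, move ←, go to C
C | ab[a]a   read a → write a, move ←, go to C
C | a[b]aa   read b → write c, move →, go to B
B | ac[a]a   read a → write _, move →, go to C
C | ac_[a]   read a → write a, move ←, go to C
C | ac[_]a   read _ → write c, move →, go to A
A | acc[a]   read a → write c, move ←, go to B
B | ac[c]c
M halts after 8 transitions.

8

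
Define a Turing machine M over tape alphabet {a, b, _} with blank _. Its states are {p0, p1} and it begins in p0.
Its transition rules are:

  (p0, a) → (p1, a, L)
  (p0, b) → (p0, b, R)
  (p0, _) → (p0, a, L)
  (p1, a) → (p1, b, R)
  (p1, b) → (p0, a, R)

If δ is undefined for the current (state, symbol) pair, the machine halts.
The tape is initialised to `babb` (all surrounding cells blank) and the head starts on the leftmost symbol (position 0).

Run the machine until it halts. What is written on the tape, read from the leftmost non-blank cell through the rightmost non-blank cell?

p0 | [b]abb__   read b → write b, move R, go to p0
p0 | b[a]bb__   read a → write a, move L, go to p1
p1 | [b]abb__   read b → write a, move R, go to p0
p0 | a[a]bb__   read a → write a, move L, go to p1
p1 | [a]abb__   read a → write b, move R, go to p1
p1 | b[a]bb__   read a → write b, move R, go to p1
p1 | bb[b]b__   read b → write a, move R, go to p0
p0 | bba[b]__   read b → write b, move R, go to p0
p0 | bbab[_]_   read _ → write a, move L, go to p0
p0 | bba[b]a_   read b → write b, move R, go to p0
p0 | bbab[a]_   read a → write a, move L, go to p1
p1 | bba[b]a_   read b → write a, move R, go to p0
p0 | bbaa[a]_   read a → write a, move L, go to p1
p1 | bba[a]a_   read a → write b, move R, go to p1
p1 | bbab[a]_   read a → write b, move R, go to p1
p1 | bbabb[_]
The non-blank tape span at halt is bbabb.

bbabb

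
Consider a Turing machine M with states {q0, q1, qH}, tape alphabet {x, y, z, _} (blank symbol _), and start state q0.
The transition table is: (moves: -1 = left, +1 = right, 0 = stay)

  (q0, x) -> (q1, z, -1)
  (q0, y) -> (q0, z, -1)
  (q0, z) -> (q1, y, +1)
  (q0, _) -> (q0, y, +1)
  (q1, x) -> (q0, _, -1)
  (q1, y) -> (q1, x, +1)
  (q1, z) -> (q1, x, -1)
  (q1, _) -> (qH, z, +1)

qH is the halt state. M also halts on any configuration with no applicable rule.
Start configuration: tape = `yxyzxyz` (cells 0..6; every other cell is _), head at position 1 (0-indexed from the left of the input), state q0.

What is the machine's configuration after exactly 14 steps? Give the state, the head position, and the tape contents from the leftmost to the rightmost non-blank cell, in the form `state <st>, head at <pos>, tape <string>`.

state qH, head at 1, tape yyzxyzxyz

state=q0 head=1 tape=__y[x]yzxyz   (q0,x)→(q1,z,-1)
state=q1 head=0 tape=__[y]zyzxyz   (q1,y)→(q1,x,+1)
state=q1 head=1 tape=__x[z]yzxyz   (q1,z)→(q1,x,-1)
state=q1 head=0 tape=__[x]xyzxyz   (q1,x)→(q0,_,-1)
state=q0 head=-1 tape=_[_]_xyzxyz   (q0,_)→(q0,y,+1)
state=q0 head=0 tape=_y[_]xyzxyz   (q0,_)→(q0,y,+1)
state=q0 head=1 tape=_yy[x]yzxyz   (q0,x)→(q1,z,-1)
state=q1 head=0 tape=_y[y]zyzxyz   (q1,y)→(q1,x,+1)
state=q1 head=1 tape=_yx[z]yzxyz   (q1,z)→(q1,x,-1)
state=q1 head=0 tape=_y[x]xyzxyz   (q1,x)→(q0,_,-1)
state=q0 head=-1 tape=_[y]_xyzxyz   (q0,y)→(q0,z,-1)
state=q0 head=-2 tape=[_]z_xyzxyz   (q0,_)→(q0,y,+1)
state=q0 head=-1 tape=y[z]_xyzxyz   (q0,z)→(q1,y,+1)
state=q1 head=0 tape=yy[_]xyzxyz   (q1,_)→(qH,z,+1)
state=qH head=1 tape=yyz[x]yzxyz
After 14 steps: state qH, head at 1, tape yyzxyzxyz.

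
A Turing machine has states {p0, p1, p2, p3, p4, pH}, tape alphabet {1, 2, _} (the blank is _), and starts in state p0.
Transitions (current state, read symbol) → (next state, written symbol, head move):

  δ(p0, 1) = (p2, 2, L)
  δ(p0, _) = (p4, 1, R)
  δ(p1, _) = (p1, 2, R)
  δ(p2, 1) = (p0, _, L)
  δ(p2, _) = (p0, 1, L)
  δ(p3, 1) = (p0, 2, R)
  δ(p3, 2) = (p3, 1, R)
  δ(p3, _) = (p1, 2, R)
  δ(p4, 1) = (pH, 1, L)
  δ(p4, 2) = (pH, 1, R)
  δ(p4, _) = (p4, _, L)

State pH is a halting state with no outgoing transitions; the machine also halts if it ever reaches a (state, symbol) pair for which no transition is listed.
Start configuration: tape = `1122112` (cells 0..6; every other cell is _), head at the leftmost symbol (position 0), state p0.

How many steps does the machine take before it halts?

p0 | __[1]122112   read 1 → write 2, move L, go to p2
p2 | _[_]2122112   read _ → write 1, move L, go to p0
p0 | [_]12122112   read _ → write 1, move R, go to p4
p4 | 1[1]2122112   read 1 → write 1, move L, go to pH
pH | [1]12122112
M halts after 4 transitions.

4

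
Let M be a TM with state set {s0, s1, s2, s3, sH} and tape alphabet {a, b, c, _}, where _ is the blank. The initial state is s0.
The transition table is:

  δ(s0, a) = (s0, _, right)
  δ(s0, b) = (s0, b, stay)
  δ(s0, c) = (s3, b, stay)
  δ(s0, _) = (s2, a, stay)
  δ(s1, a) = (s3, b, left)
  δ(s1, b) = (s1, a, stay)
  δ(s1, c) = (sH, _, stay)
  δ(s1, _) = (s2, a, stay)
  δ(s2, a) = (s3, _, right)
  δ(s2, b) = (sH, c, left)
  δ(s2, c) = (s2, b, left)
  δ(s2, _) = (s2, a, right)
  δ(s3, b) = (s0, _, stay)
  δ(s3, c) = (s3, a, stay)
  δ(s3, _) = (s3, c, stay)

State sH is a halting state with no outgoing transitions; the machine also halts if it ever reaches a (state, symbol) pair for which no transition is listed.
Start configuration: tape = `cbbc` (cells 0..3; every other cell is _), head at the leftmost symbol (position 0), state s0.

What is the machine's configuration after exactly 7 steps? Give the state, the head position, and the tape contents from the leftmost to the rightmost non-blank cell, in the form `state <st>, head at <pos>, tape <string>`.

state=s0 head=0 tape=[c]bbc   (s0,c)→(s3,b,stay)
state=s3 head=0 tape=[b]bbc   (s3,b)→(s0,_,stay)
state=s0 head=0 tape=[_]bbc   (s0,_)→(s2,a,stay)
state=s2 head=0 tape=[a]bbc   (s2,a)→(s3,_,right)
state=s3 head=1 tape=_[b]bc   (s3,b)→(s0,_,stay)
state=s0 head=1 tape=_[_]bc   (s0,_)→(s2,a,stay)
state=s2 head=1 tape=_[a]bc   (s2,a)→(s3,_,right)
state=s3 head=2 tape=__[b]c
After 7 steps: state s3, head at 2, tape bc.

state s3, head at 2, tape bc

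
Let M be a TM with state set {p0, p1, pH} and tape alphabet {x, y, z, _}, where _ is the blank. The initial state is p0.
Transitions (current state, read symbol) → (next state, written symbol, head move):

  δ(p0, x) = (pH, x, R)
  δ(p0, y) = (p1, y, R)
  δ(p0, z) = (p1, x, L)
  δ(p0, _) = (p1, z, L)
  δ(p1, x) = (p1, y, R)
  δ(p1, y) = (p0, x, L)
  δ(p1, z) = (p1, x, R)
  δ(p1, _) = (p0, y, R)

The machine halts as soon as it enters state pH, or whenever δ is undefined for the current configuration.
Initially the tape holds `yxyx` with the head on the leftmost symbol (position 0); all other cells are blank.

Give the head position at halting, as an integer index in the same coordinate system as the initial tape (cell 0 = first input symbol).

6

p0 | [y]xyx____   read y → write y, move R, go to p1
p1 | y[x]yx____   read x → write y, move R, go to p1
p1 | yy[y]x____   read y → write x, move L, go to p0
p0 | y[y]xx____   read y → write y, move R, go to p1
p1 | yy[x]x____   read x → write y, move R, go to p1
p1 | yyy[x]____   read x → write y, move R, go to p1
p1 | yyyy[_]___   read _ → write y, move R, go to p0
p0 | yyyyy[_]__   read _ → write z, move L, go to p1
p1 | yyyy[y]z__   read y → write x, move L, go to p0
p0 | yyy[y]xz__   read y → write y, move R, go to p1
p1 | yyyy[x]z__   read x → write y, move R, go to p1
p1 | yyyyy[z]__   read z → write x, move R, go to p1
p1 | yyyyyx[_]_   read _ → write y, move R, go to p0
p0 | yyyyyxy[_]   read _ → write z, move L, go to p1
p1 | yyyyyx[y]z   read y → write x, move L, go to p0
p0 | yyyyy[x]xz   read x → write x, move R, go to pH
pH | yyyyyx[x]z
At halt the head is at cell 6.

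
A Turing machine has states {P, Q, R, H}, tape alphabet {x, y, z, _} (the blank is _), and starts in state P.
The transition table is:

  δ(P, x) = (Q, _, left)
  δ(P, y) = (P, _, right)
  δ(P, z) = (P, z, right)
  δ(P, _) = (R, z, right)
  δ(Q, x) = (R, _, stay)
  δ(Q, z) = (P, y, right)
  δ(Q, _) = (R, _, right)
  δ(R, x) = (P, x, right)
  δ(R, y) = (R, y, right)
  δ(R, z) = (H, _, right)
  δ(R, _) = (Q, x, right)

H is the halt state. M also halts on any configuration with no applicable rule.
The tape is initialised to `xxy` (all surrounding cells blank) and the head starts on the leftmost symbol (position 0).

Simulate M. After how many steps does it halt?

5

state=P head=0 tape=_[x]xy   (P,x)→(Q,_,left)
state=Q head=-1 tape=[_]_xy   (Q,_)→(R,_,right)
state=R head=0 tape=_[_]xy   (R,_)→(Q,x,right)
state=Q head=1 tape=_x[x]y   (Q,x)→(R,_,stay)
state=R head=1 tape=_x[_]y   (R,_)→(Q,x,right)
state=Q head=2 tape=_xx[y]
M halts after 5 transitions.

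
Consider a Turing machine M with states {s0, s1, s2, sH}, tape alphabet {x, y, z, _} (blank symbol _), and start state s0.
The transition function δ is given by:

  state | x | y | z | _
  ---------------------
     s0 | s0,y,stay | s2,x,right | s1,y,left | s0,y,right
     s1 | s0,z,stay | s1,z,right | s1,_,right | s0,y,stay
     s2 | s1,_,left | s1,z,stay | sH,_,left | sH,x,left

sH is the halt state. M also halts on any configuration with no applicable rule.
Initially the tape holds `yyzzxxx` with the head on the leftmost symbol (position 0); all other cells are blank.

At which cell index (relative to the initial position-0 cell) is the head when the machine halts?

state=s0 head=0 tape=[y]yzzxxx__   (s0,y)→(s2,x,right)
state=s2 head=1 tape=x[y]zzxxx__   (s2,y)→(s1,z,stay)
state=s1 head=1 tape=x[z]zzxxx__   (s1,z)→(s1,_,right)
state=s1 head=2 tape=x_[z]zxxx__   (s1,z)→(s1,_,right)
state=s1 head=3 tape=x__[z]xxx__   (s1,z)→(s1,_,right)
state=s1 head=4 tape=x___[x]xx__   (s1,x)→(s0,z,stay)
state=s0 head=4 tape=x___[z]xx__   (s0,z)→(s1,y,left)
state=s1 head=3 tape=x__[_]yxx__   (s1,_)→(s0,y,stay)
state=s0 head=3 tape=x__[y]yxx__   (s0,y)→(s2,x,right)
state=s2 head=4 tape=x__x[y]xx__   (s2,y)→(s1,z,stay)
state=s1 head=4 tape=x__x[z]xx__   (s1,z)→(s1,_,right)
state=s1 head=5 tape=x__x_[x]x__   (s1,x)→(s0,z,stay)
state=s0 head=5 tape=x__x_[z]x__   (s0,z)→(s1,y,left)
state=s1 head=4 tape=x__x[_]yx__   (s1,_)→(s0,y,stay)
state=s0 head=4 tape=x__x[y]yx__   (s0,y)→(s2,x,right)
state=s2 head=5 tape=x__xx[y]x__   (s2,y)→(s1,z,stay)
state=s1 head=5 tape=x__xx[z]x__   (s1,z)→(s1,_,right)
state=s1 head=6 tape=x__xx_[x]__   (s1,x)→(s0,z,stay)
state=s0 head=6 tape=x__xx_[z]__   (s0,z)→(s1,y,left)
state=s1 head=5 tape=x__xx[_]y__   (s1,_)→(s0,y,stay)
state=s0 head=5 tape=x__xx[y]y__   (s0,y)→(s2,x,right)
state=s2 head=6 tape=x__xxx[y]__   (s2,y)→(s1,z,stay)
state=s1 head=6 tape=x__xxx[z]__   (s1,z)→(s1,_,right)
state=s1 head=7 tape=x__xxx_[_]_   (s1,_)→(s0,y,stay)
state=s0 head=7 tape=x__xxx_[y]_   (s0,y)→(s2,x,right)
state=s2 head=8 tape=x__xxx_x[_]   (s2,_)→(sH,x,left)
state=sH head=7 tape=x__xxx_[x]x
At halt the head is at cell 7.

7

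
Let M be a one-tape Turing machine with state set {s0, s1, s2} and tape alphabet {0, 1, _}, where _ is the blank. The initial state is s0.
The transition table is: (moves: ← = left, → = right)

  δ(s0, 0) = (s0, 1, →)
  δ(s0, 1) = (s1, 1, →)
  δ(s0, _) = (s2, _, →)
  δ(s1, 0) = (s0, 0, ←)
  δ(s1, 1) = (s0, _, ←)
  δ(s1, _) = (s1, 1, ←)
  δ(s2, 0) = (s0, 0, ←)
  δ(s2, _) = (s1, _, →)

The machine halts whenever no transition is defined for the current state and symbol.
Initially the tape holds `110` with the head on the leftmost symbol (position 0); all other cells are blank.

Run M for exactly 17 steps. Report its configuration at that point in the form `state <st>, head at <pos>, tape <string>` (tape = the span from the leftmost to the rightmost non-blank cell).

state s0, head at 1, tape 0

s0 | _[1]10   read 1 → write 1, move →, go to s1
s1 | _1[1]0   read 1 → write _, move ←, go to s0
s0 | _[1]_0   read 1 → write 1, move →, go to s1
s1 | _1[_]0   read _ → write 1, move ←, go to s1
s1 | _[1]10   read 1 → write _, move ←, go to s0
s0 | [_]_10   read _ → write _, move →, go to s2
s2 | _[_]10   read _ → write _, move →, go to s1
s1 | __[1]0   read 1 → write _, move ←, go to s0
s0 | _[_]_0   read _ → write _, move →, go to s2
s2 | __[_]0   read _ → write _, move →, go to s1
s1 | ___[0]   read 0 → write 0, move ←, go to s0
s0 | __[_]0   read _ → write _, move →, go to s2
s2 | ___[0]   read 0 → write 0, move ←, go to s0
s0 | __[_]0   read _ → write _, move →, go to s2
s2 | ___[0]   read 0 → write 0, move ←, go to s0
s0 | __[_]0   read _ → write _, move →, go to s2
s2 | ___[0]   read 0 → write 0, move ←, go to s0
s0 | __[_]0
After 17 steps: state s0, head at 1, tape 0.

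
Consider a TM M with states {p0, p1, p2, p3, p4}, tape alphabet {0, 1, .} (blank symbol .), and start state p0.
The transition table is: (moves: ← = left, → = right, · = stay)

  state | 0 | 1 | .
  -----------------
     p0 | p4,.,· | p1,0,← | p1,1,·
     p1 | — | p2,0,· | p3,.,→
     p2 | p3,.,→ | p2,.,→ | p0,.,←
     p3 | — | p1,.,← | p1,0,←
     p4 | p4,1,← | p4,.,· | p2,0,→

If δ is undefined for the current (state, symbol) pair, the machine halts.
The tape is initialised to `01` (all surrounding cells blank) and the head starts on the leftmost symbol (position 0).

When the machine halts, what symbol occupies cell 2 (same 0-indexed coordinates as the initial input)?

p0 | [0]1.   read 0 → write ., move ·, go to p4
p4 | [.]1.   read . → write 0, move →, go to p2
p2 | 0[1].   read 1 → write ., move →, go to p2
p2 | 0.[.]   read . → write ., move ←, go to p0
p0 | 0[.].   read . → write 1, move ·, go to p1
p1 | 0[1].   read 1 → write 0, move ·, go to p2
p2 | 0[0].   read 0 → write ., move →, go to p3
p3 | 0.[.]   read . → write 0, move ←, go to p1
p1 | 0[.]0   read . → write ., move →, go to p3
p3 | 0.[0]
Cell 2 holds 0 when M halts.

0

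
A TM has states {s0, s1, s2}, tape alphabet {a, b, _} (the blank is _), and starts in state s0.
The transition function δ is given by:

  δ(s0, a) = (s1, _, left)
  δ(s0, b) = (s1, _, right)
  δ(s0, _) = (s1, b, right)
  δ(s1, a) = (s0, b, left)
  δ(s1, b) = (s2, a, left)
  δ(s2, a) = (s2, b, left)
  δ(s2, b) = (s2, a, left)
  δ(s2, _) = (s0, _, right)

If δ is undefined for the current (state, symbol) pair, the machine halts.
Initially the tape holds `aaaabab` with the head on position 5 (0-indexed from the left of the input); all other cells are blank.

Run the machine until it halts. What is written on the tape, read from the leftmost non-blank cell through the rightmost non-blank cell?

state=s0 head=5 tape=_aaaab[a]b   (s0,a)→(s1,_,left)
state=s1 head=4 tape=_aaaa[b]_b   (s1,b)→(s2,a,left)
state=s2 head=3 tape=_aaa[a]a_b   (s2,a)→(s2,b,left)
state=s2 head=2 tape=_aa[a]ba_b   (s2,a)→(s2,b,left)
state=s2 head=1 tape=_a[a]bba_b   (s2,a)→(s2,b,left)
state=s2 head=0 tape=_[a]bbba_b   (s2,a)→(s2,b,left)
state=s2 head=-1 tape=[_]bbbba_b   (s2,_)→(s0,_,right)
state=s0 head=0 tape=_[b]bbba_b   (s0,b)→(s1,_,right)
state=s1 head=1 tape=__[b]bba_b   (s1,b)→(s2,a,left)
state=s2 head=0 tape=_[_]abba_b   (s2,_)→(s0,_,right)
state=s0 head=1 tape=__[a]bba_b   (s0,a)→(s1,_,left)
state=s1 head=0 tape=_[_]_bba_b
The non-blank tape span at halt is bba_b.

bba_b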